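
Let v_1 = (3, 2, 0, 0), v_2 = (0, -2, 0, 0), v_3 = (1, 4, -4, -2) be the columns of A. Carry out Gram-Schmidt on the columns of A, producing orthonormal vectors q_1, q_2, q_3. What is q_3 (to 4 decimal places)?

v_1 = (3, 2, 0, 0); ‖v_1‖ = 3.6056, so q_1 = (0.8321, 0.5547, 0.0000, 0.0000).
q_1·v_2 = 0.8321·0 + 0.5547·(-2) + 0.0000·0 + 0.0000·0 = -1.1094.
u_2 = v_2 + 1.1094·q_1 = (0.9231, -1.3846, 0.0000, 0.0000).
‖u_2‖ = 1.6641, so q_2 = (0.5547, -0.8321, 0.0000, 0.0000).
q_1·v_3 = 0.8321·1 + 0.5547·4 + 0.0000·(-4) + 0.0000·(-2) = 3.0509; q_2·v_3 = 0.5547·1 + (-0.8321)·4 + 0.0000·(-4) + 0.0000·(-2) = -2.7735.
u_3 = v_3 − 3.0509·q_1 + 2.7735·q_2 = (0.0000, 0.0000, -4.0000, -2.0000).
‖u_3‖ = 4.4721, so q_3 = (0.0000, 0.0000, -0.8944, -0.4472).

q_3 = (0.0000, 0.0000, -0.8944, -0.4472)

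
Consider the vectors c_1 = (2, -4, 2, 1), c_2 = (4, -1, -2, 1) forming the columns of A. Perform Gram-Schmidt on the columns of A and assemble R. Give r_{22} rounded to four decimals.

r_{22} = 4.3313

c_1 = (2, -4, 2, 1); ‖c_1‖ = 5.0000, so q_1 = (0.4000, -0.8000, 0.4000, 0.2000).
q_1·c_2 = 0.4000·4 + (-0.8000)·(-1) + 0.4000·(-2) + 0.2000·1 = 1.8000.
u_2 = c_2 − 1.8000·q_1 = (3.2800, 0.4400, -2.7200, 0.6400).
r_{22} = ‖u_2‖ = 4.3313.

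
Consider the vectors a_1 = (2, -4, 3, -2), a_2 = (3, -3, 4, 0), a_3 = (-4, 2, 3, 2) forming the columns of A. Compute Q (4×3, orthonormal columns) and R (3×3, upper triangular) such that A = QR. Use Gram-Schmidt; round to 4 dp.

e_1 = a_1/‖a_1‖ = (2, -4, 3, -2)/5.7446 = (0.3482, -0.6963, 0.5222, -0.3482).
r_{12} = e_1·a_2 = 5.2223.
u_2 = a_2 − 5.2223·e_1 = (1.1818, 0.6364, 1.2727, 1.8182).
‖u_2‖ = 2.5937, so e_2 = (0.4556, 0.2453, 0.4907, 0.7010).
r_{13} = e_1·a_3 = -1.9149; r_{23} = e_2·a_3 = 1.5422.
u_3 = a_3 + 1.9149·e_1 − 1.5422·e_2 = (-4.0360, 0.2883, 3.2432, 0.2523).
‖u_3‖ = 5.1918, so e_3 = (-0.7774, 0.0555, 0.6247, 0.0486).

Q = [[0.3482, 0.4556, -0.7774], [-0.6963, 0.2453, 0.0555], [0.5222, 0.4907, 0.6247], [-0.3482, 0.7010, 0.0486]], R = [[5.7446, 5.2223, -1.9149], [0.0000, 2.5937, 1.5422], [0.0000, 0.0000, 5.1918]]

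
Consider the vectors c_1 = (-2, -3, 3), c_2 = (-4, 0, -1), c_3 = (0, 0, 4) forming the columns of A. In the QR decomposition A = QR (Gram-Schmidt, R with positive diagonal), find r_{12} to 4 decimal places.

r_{12} = 1.0660

c_1 = (-2, -3, 3); ‖c_1‖ = 4.6904, so e_1 = (-0.4264, -0.6396, 0.6396).
r_{12} = e_1·c_2 = 1.0660.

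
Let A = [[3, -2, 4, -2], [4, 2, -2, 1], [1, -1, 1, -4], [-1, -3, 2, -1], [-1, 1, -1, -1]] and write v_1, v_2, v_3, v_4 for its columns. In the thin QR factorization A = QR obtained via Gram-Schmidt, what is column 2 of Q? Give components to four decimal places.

v_1 = (3, 4, 1, -1, -1); ‖v_1‖ = 5.2915, so q_1 = (0.5669, 0.7559, 0.1890, -0.1890, -0.1890).
q_1·v_2 = 0.5669·(-2) + 0.7559·2 + 0.1890·(-1) + (-0.1890)·(-3) + (-0.1890)·1 = 0.5669.
u_2 = v_2 − 0.5669·q_1 = (-2.3214, 1.5714, -1.1071, -2.8929, 1.1071).
‖u_2‖ = 4.3219, so q_2 = (-0.5371, 0.3636, -0.2562, -0.6694, 0.2562).

q_2 = (-0.5371, 0.3636, -0.2562, -0.6694, 0.2562)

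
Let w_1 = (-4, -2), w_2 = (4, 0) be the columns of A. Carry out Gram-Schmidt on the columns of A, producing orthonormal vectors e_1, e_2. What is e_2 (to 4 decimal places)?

e_2 = (0.4472, -0.8944)

w_1 = (-4, -2); ‖w_1‖ = 4.4721, so e_1 = (-0.8944, -0.4472).
e_1·w_2 = (-0.8944)·4 + (-0.4472)·0 = -3.5777.
u_2 = w_2 + 3.5777·e_1 = (0.8000, -1.6000).
‖u_2‖ = 1.7889, so e_2 = (0.4472, -0.8944).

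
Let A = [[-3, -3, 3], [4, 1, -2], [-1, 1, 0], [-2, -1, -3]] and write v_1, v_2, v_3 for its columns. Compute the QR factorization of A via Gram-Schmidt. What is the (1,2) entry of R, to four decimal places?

q_1 = v_1/‖v_1‖ = (-3, 4, -1, -2)/5.4772 = (-0.5477, 0.7303, -0.1826, -0.3651).
r_{12} = q_1·v_2 = 2.5560.

r_{12} = 2.5560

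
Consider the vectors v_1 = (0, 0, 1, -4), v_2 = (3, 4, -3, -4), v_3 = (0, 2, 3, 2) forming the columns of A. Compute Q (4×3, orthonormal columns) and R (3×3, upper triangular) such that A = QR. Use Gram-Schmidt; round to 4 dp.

v_1 = (0, 0, 1, -4); ‖v_1‖ = 4.1231, so e_1 = (0.0000, 0.0000, 0.2425, -0.9701).
e_1·v_2 = 0.0000·3 + 0.0000·4 + 0.2425·(-3) + (-0.9701)·(-4) = 3.1530.
u_2 = v_2 − 3.1530·e_1 = (3.0000, 4.0000, -3.7647, -0.9412).
‖u_2‖ = 6.3292, so e_2 = (0.4740, 0.6320, -0.5948, -0.1487).
e_1·v_3 = 0.0000·0 + 0.0000·2 + 0.2425·3 + (-0.9701)·2 = -1.2127; e_2·v_3 = 0.4740·0 + 0.6320·2 + (-0.5948)·3 + (-0.1487)·2 = -0.8179.
u_3 = v_3 + 1.2127·e_1 + 0.8179·e_2 = (0.3877, 2.5169, 2.8076, 0.7019).
‖u_3‖ = 3.8549, so e_3 = (0.1006, 0.6529, 0.7283, 0.1821).

Q = [[0.0000, 0.4740, 0.1006], [0.0000, 0.6320, 0.6529], [0.2425, -0.5948, 0.7283], [-0.9701, -0.1487, 0.1821]], R = [[4.1231, 3.1530, -1.2127], [0.0000, 6.3292, -0.8179], [0.0000, 0.0000, 3.8549]]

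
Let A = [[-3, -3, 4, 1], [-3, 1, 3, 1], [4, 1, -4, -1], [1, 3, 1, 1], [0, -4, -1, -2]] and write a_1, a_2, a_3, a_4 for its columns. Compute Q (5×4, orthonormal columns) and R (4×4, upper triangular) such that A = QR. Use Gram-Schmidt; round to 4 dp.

a_1 = (-3, -3, 4, 1, 0); ‖a_1‖ = 5.9161, so q_1 = (-0.5071, -0.5071, 0.6761, 0.1690, 0.0000).
q_1·a_2 = (-0.5071)·(-3) + (-0.5071)·1 + 0.6761·1 + 0.1690·3 + 0.0000·(-4) = 2.1974.
u_2 = a_2 − 2.1974·q_1 = (-1.8857, 2.1143, -0.4857, 2.6286, -4.0000).
‖u_2‖ = 5.5831, so q_2 = (-0.3378, 0.3787, -0.0870, 0.4708, -0.7164).
q_1·a_3 = (-0.5071)·4 + (-0.5071)·3 + 0.6761·(-4) + 0.1690·1 + 0.0000·(-1) = -6.0851; q_2·a_3 = (-0.3378)·4 + 0.3787·3 + (-0.0870)·(-4) + 0.4708·1 + (-0.7164)·(-1) = 1.3203.
u_3 = a_3 + 6.0851·q_1 − 1.3203·q_2 = (1.3602, -0.5857, 0.2291, 1.4070, -0.0541).
‖u_3‖ = 2.0563, so q_3 = (0.6615, -0.2848, 0.1114, 0.6842, -0.0263).
q_1·a_4 = (-0.5071)·1 + (-0.5071)·1 + 0.6761·(-1) + 0.1690·1 + 0.0000·(-2) = -1.5213; q_2·a_4 = (-0.3378)·1 + 0.3787·1 + (-0.0870)·(-1) + 0.4708·1 + (-0.7164)·(-2) = 2.0316; q_3·a_4 = 0.6615·1 + (-0.2848)·1 + 0.1114·(-1) + 0.6842·1 + (-0.0263)·(-2) = 1.0021.
u_4 = a_4 + 1.5213·q_1 − 2.0316·q_2 − 1.0021·q_3 = (0.2519, -0.2554, 0.0936, -0.3850, -0.5181).
‖u_4‖ = 0.7444, so q_4 = (0.3384, -0.3431, 0.1258, -0.5172, -0.6960).

Q = [[-0.5071, -0.3378, 0.6615, 0.3384], [-0.5071, 0.3787, -0.2848, -0.3431], [0.6761, -0.0870, 0.1114, 0.1258], [0.1690, 0.4708, 0.6842, -0.5172], [0.0000, -0.7164, -0.0263, -0.6960]], R = [[5.9161, 2.1974, -6.0851, -1.5213], [0.0000, 5.5831, 1.3203, 2.0316], [0.0000, 0.0000, 2.0563, 1.0021], [0.0000, 0.0000, 0.0000, 0.7444]]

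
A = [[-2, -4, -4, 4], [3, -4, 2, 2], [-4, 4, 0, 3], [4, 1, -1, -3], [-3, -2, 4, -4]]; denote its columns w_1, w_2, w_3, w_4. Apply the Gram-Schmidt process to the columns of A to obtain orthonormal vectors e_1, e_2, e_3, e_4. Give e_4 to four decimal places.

e_4 = (-0.0482, 0.6408, 0.4580, -0.3978, -0.4681)

w_1 = (-2, 3, -4, 4, -3); ‖w_1‖ = 7.3485, so e_1 = (-0.2722, 0.4082, -0.5443, 0.5443, -0.4082).
e_1·w_2 = (-0.2722)·(-4) + 0.4082·(-4) + (-0.5443)·4 + 0.5443·1 + (-0.4082)·(-2) = -1.3608.
u_2 = w_2 + 1.3608·e_1 = (-4.3704, -3.4444, 3.2593, 1.7407, -2.5556).
‖u_2‖ = 7.1518, so e_2 = (-0.6111, -0.4816, 0.4557, 0.2434, -0.3573).
e_1·w_3 = (-0.2722)·(-4) + 0.4082·2 + (-0.5443)·0 + 0.5443·(-1) + (-0.4082)·4 = -0.2722; e_2·w_3 = (-0.6111)·(-4) + (-0.4816)·2 + 0.4557·0 + 0.2434·(-1) + (-0.3573)·4 = -0.1916.
u_3 = w_3 + 0.2722·e_1 + 0.1916·e_2 = (-4.1912, 2.0188, -0.0608, -0.8052, 3.8204).
‖u_3‖ = 6.0736, so e_3 = (-0.6901, 0.3324, -0.0100, -0.1326, 0.6290).
e_1·w_4 = (-0.2722)·4 + 0.4082·2 + (-0.5443)·3 + 0.5443·(-3) + (-0.4082)·(-4) = -1.9052; e_2·w_4 = (-0.6111)·4 + (-0.4816)·2 + 0.4557·3 + 0.2434·(-3) + (-0.3573)·(-4) = -1.3413; e_3·w_4 = (-0.6901)·4 + 0.3324·2 + (-0.0100)·3 + (-0.1326)·(-3) + 0.6290·(-4) = -4.2438.
u_4 = w_4 + 1.9052·e_1 + 1.3413·e_2 + 4.2438·e_3 = (-0.2666, 3.5424, 2.5317, -2.1991, -2.5876).
‖u_4‖ = 5.5282, so e_4 = (-0.0482, 0.6408, 0.4580, -0.3978, -0.4681).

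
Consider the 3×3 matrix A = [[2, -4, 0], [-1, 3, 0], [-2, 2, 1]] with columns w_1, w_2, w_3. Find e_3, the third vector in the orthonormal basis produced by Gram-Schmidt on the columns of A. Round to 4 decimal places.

w_1 = (2, -1, -2); ‖w_1‖ = 3.0000, so e_1 = (0.6667, -0.3333, -0.6667).
e_1·w_2 = 0.6667·(-4) + (-0.3333)·3 + (-0.6667)·2 = -5.0000.
u_2 = w_2 + 5.0000·e_1 = (-0.6667, 1.3333, -1.3333).
‖u_2‖ = 2.0000, so e_2 = (-0.3333, 0.6667, -0.6667).
e_1·w_3 = 0.6667·0 + (-0.3333)·0 + (-0.6667)·1 = -0.6667; e_2·w_3 = (-0.3333)·0 + 0.6667·0 + (-0.6667)·1 = -0.6667.
u_3 = w_3 + 0.6667·e_1 + 0.6667·e_2 = (0.2222, 0.2222, 0.1111).
‖u_3‖ = 0.3333, so e_3 = (0.6667, 0.6667, 0.3333).

e_3 = (0.6667, 0.6667, 0.3333)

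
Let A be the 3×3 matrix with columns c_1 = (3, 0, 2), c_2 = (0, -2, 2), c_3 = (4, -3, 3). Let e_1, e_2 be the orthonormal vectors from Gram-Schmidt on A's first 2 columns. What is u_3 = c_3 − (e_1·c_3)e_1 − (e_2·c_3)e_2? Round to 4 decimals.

e_1 = c_1/‖c_1‖ = (3, 0, 2)/3.6056 = (0.8321, 0.0000, 0.5547).
r_{12} = e_1·c_2 = 1.1094.
u_2 = c_2 − 1.1094·e_1 = (-0.9231, -2.0000, 1.3846).
‖u_2‖ = 2.6018, so e_2 = (-0.3548, -0.7687, 0.5322).
r_{13} = e_1·c_3 = 4.9923; r_{23} = e_2·c_3 = 2.4835.
u_3 = c_3 − 4.9923·e_1 − 2.4835·e_2 = (0.7273, -1.0909, -1.0909).

u_3 = (0.7273, -1.0909, -1.0909)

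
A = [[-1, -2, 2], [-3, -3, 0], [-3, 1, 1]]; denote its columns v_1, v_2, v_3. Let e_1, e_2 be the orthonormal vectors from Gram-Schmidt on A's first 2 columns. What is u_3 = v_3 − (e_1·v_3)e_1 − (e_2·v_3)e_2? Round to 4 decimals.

v_1 = (-1, -3, -3); ‖v_1‖ = 4.3589, so e_1 = (-0.2294, -0.6882, -0.6882).
e_1·v_2 = (-0.2294)·(-2) + (-0.6882)·(-3) + (-0.6882)·1 = 1.8353.
u_2 = v_2 − 1.8353·e_1 = (-1.5789, -1.7368, 2.2632).
‖u_2‖ = 3.2606, so e_2 = (-0.4842, -0.5327, 0.6941).
e_1·v_3 = (-0.2294)·2 + (-0.6882)·0 + (-0.6882)·1 = -1.1471; e_2·v_3 = (-0.4842)·2 + (-0.5327)·0 + 0.6941·1 = -0.2744.
u_3 = v_3 + 1.1471·e_1 + 0.2744·e_2 = (1.6040, -0.9356, 0.4010).

u_3 = (1.6040, -0.9356, 0.4010)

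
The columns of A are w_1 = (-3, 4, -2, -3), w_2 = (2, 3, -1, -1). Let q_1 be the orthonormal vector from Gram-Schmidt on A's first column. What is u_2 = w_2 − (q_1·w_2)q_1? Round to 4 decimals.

q_1 = w_1/‖w_1‖ = (-3, 4, -2, -3)/6.1644 = (-0.4867, 0.6489, -0.3244, -0.4867).
r_{12} = q_1·w_2 = 1.7844.
u_2 = w_2 − 1.7844·q_1 = (2.8684, 1.8421, -0.4211, -0.1316).

u_2 = (2.8684, 1.8421, -0.4211, -0.1316)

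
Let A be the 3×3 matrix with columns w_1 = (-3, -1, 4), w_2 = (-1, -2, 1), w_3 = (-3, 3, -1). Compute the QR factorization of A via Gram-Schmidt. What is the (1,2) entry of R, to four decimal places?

r_{12} = 1.7650

w_1 = (-3, -1, 4); ‖w_1‖ = 5.0990, so q_1 = (-0.5883, -0.1961, 0.7845).
r_{12} = q_1·w_2 = 1.7650.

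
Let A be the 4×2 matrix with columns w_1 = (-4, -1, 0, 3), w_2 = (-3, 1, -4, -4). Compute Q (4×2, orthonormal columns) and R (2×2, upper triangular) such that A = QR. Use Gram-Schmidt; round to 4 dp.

w_1 = (-4, -1, 0, 3); ‖w_1‖ = 5.0990, so e_1 = (-0.7845, -0.1961, 0.0000, 0.5883).
e_1·w_2 = (-0.7845)·(-3) + (-0.1961)·1 + 0.0000·(-4) + 0.5883·(-4) = -0.1961.
u_2 = w_2 + 0.1961·e_1 = (-3.1538, 0.9615, -4.0000, -3.8846).
‖u_2‖ = 6.4778, so e_2 = (-0.4869, 0.1484, -0.6175, -0.5997).

Q = [[-0.7845, -0.4869], [-0.1961, 0.1484], [0.0000, -0.6175], [0.5883, -0.5997]], R = [[5.0990, -0.1961], [0.0000, 6.4778]]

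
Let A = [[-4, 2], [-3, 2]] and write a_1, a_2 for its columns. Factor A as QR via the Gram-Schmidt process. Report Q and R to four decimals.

q_1 = a_1/‖a_1‖ = (-4, -3)/5.0000 = (-0.8000, -0.6000).
r_{12} = q_1·a_2 = -2.8000.
u_2 = a_2 + 2.8000·q_1 = (-0.2400, 0.3200).
‖u_2‖ = 0.4000, so q_2 = (-0.6000, 0.8000).

Q = [[-0.8000, -0.6000], [-0.6000, 0.8000]], R = [[5.0000, -2.8000], [0.0000, 0.4000]]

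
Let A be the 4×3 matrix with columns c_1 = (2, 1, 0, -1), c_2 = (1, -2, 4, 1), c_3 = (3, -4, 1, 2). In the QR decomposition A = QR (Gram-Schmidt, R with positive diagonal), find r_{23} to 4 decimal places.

c_1 = (2, 1, 0, -1); ‖c_1‖ = 2.4495, so e_1 = (0.8165, 0.4082, 0.0000, -0.4082).
e_1·c_2 = 0.8165·1 + 0.4082·(-2) + 0.0000·4 + (-0.4082)·1 = -0.4082.
u_2 = c_2 + 0.4082·e_1 = (1.3333, -1.8333, 4.0000, 0.8333).
‖u_2‖ = 4.6726, so e_2 = (0.2854, -0.3924, 0.8561, 0.1783).
r_{23} = e_2·c_3 = 3.6382.

r_{23} = 3.6382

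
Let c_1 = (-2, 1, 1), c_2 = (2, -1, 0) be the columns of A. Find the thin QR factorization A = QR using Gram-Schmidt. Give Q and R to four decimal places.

Q = [[-0.8165, 0.3651], [0.4082, -0.1826], [0.4082, 0.9129]], R = [[2.4495, -2.0412], [0.0000, 0.9129]]

c_1 = (-2, 1, 1); ‖c_1‖ = 2.4495, so q_1 = (-0.8165, 0.4082, 0.4082).
q_1·c_2 = (-0.8165)·2 + 0.4082·(-1) + 0.4082·0 = -2.0412.
u_2 = c_2 + 2.0412·q_1 = (0.3333, -0.1667, 0.8333).
‖u_2‖ = 0.9129, so q_2 = (0.3651, -0.1826, 0.9129).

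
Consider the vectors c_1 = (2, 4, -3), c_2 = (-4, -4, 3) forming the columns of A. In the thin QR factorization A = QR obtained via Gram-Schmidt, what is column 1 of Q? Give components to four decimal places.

e_1 = c_1/‖c_1‖ = (2, 4, -3)/5.3852 = (0.3714, 0.7428, -0.5571).

e_1 = (0.3714, 0.7428, -0.5571)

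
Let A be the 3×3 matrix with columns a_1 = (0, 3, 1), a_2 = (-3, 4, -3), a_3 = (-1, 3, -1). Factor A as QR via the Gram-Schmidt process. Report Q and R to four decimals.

Q = [[0.0000, -0.5895, 0.8078], [0.9487, 0.2554, 0.1864], [0.3162, -0.7663, -0.5592]], R = [[3.1623, 2.8460, 2.5298], [0.0000, 5.0892, 2.1221], [0.0000, 0.0000, 0.3107]]

a_1 = (0, 3, 1); ‖a_1‖ = 3.1623, so q_1 = (0.0000, 0.9487, 0.3162).
q_1·a_2 = 0.0000·(-3) + 0.9487·4 + 0.3162·(-3) = 2.8460.
u_2 = a_2 − 2.8460·q_1 = (-3.0000, 1.3000, -3.9000).
‖u_2‖ = 5.0892, so q_2 = (-0.5895, 0.2554, -0.7663).
q_1·a_3 = 0.0000·(-1) + 0.9487·3 + 0.3162·(-1) = 2.5298; q_2·a_3 = (-0.5895)·(-1) + 0.2554·3 + (-0.7663)·(-1) = 2.1221.
u_3 = a_3 − 2.5298·q_1 − 2.1221·q_2 = (0.2510, 0.0579, -0.1737).
‖u_3‖ = 0.3107, so q_3 = (0.8078, 0.1864, -0.5592).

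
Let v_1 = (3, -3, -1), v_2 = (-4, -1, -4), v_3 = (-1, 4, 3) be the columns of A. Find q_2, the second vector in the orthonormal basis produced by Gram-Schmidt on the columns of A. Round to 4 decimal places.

q_1 = v_1/‖v_1‖ = (3, -3, -1)/4.3589 = (0.6882, -0.6882, -0.2294).
r_{12} = q_1·v_2 = -1.1471.
u_2 = v_2 + 1.1471·q_1 = (-3.2105, -1.7895, -4.2632).
‖u_2‖ = 5.6289, so q_2 = (-0.5704, -0.3179, -0.7574).

q_2 = (-0.5704, -0.3179, -0.7574)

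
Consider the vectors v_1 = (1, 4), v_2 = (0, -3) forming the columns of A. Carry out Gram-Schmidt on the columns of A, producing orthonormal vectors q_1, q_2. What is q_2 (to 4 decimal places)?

v_1 = (1, 4); ‖v_1‖ = 4.1231, so q_1 = (0.2425, 0.9701).
q_1·v_2 = 0.2425·0 + 0.9701·(-3) = -2.9104.
u_2 = v_2 + 2.9104·q_1 = (0.7059, -0.1765).
‖u_2‖ = 0.7276, so q_2 = (0.9701, -0.2425).

q_2 = (0.9701, -0.2425)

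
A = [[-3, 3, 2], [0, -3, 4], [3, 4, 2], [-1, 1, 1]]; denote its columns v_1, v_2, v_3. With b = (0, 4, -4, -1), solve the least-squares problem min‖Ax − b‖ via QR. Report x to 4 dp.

v_1 = (-3, 0, 3, -1); ‖v_1‖ = 4.3589, so q_1 = (-0.6882, 0.0000, 0.6882, -0.2294).
q_1·v_2 = (-0.6882)·3 + 0.0000·(-3) + 0.6882·4 + (-0.2294)·1 = 0.4588.
u_2 = v_2 − 0.4588·q_1 = (3.3158, -3.0000, 3.6842, 1.1053).
‖u_2‖ = 5.8983, so q_2 = (0.5622, -0.5086, 0.6246, 0.1874).
q_1·v_3 = (-0.6882)·2 + 0.0000·4 + 0.6882·2 + (-0.2294)·1 = -0.2294; q_2·v_3 = 0.5622·2 + (-0.5086)·4 + 0.6246·2 + 0.1874·1 = 0.5265.
u_3 = v_3 + 0.2294·q_1 − 0.5265·q_2 = (1.5461, 4.2678, 1.8290, 0.8487).
‖u_3‖ = 4.9669, so q_3 = (0.3113, 0.8592, 0.3682, 0.1709).
Qᵀb = (-2.5236, -4.7204, 1.7931).
Back-substitute: x_3 = 1.7931/4.9669 = 0.3610.
x_2 = (-4.7204 − 0.5265·0.3610)/5.8983 = -0.8325.
x_1 = (-2.5236 − 0.4588·(-0.8325) + 0.2294·0.3610)/4.3589 = -0.4723.

x = (-0.4723, -0.8325, 0.3610)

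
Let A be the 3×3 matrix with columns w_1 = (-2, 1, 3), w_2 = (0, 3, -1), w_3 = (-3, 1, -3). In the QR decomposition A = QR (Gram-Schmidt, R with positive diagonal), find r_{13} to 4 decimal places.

w_1 = (-2, 1, 3); ‖w_1‖ = 3.7417, so e_1 = (-0.5345, 0.2673, 0.8018).
r_{13} = e_1·w_3 = -0.5345.

r_{13} = -0.5345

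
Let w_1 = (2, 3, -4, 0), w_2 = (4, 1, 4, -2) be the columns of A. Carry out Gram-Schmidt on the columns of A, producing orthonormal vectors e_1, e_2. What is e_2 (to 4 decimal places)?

e_2 = (0.7228, 0.2524, 0.5507, -0.3327)

w_1 = (2, 3, -4, 0); ‖w_1‖ = 5.3852, so e_1 = (0.3714, 0.5571, -0.7428, 0.0000).
e_1·w_2 = 0.3714·4 + 0.5571·1 + (-0.7428)·4 + 0.0000·(-2) = -0.9285.
u_2 = w_2 + 0.9285·e_1 = (4.3448, 1.5172, 3.3103, -2.0000).
‖u_2‖ = 6.0115, so e_2 = (0.7228, 0.2524, 0.5507, -0.3327).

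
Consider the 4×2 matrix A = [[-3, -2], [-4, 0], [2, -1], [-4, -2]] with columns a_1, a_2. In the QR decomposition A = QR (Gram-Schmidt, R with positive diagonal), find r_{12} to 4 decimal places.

a_1 = (-3, -4, 2, -4); ‖a_1‖ = 6.7082, so e_1 = (-0.4472, -0.5963, 0.2981, -0.5963).
r_{12} = e_1·a_2 = 1.7889.

r_{12} = 1.7889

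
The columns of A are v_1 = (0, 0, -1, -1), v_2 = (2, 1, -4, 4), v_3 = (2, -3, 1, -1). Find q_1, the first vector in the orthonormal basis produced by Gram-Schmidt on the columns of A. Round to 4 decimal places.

q_1 = v_1/‖v_1‖ = (0, 0, -1, -1)/1.4142 = (0.0000, 0.0000, -0.7071, -0.7071).

q_1 = (0.0000, 0.0000, -0.7071, -0.7071)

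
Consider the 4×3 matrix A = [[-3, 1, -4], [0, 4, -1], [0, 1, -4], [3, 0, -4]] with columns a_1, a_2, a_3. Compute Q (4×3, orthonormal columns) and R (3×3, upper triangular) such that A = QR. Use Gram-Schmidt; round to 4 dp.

Q = [[-0.7071, 0.1195, -0.5727], [0.0000, 0.9562, 0.2730], [0.0000, 0.2390, -0.5191], [0.7071, 0.1195, -0.5727]], R = [[4.2426, -0.7071, 0.0000], [0.0000, 4.1833, -2.8685], [0.0000, 0.0000, 6.3853]]

e_1 = a_1/‖a_1‖ = (-3, 0, 0, 3)/4.2426 = (-0.7071, 0.0000, 0.0000, 0.7071).
r_{12} = e_1·a_2 = -0.7071.
u_2 = a_2 + 0.7071·e_1 = (0.5000, 4.0000, 1.0000, 0.5000).
‖u_2‖ = 4.1833, so e_2 = (0.1195, 0.9562, 0.2390, 0.1195).
r_{13} = e_1·a_3 = 0.0000; r_{23} = e_2·a_3 = -2.8685.
u_3 = a_3 + 0.0000·e_1 + 2.8685·e_2 = (-3.6571, 1.7429, -3.3143, -3.6571).
‖u_3‖ = 6.3853, so e_3 = (-0.5727, 0.2730, -0.5191, -0.5727).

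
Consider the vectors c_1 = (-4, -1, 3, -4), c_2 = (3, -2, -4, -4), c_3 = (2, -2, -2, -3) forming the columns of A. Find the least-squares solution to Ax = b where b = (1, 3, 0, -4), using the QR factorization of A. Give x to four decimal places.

q_1 = c_1/‖c_1‖ = (-4, -1, 3, -4)/6.4807 = (-0.6172, -0.1543, 0.4629, -0.6172).
r_{12} = q_1·c_2 = -0.9258.
u_2 = c_2 + 0.9258·q_1 = (2.4286, -2.1429, -3.5714, -4.5714).
‖u_2‖ = 6.6440, so q_2 = (0.3655, -0.3225, -0.5375, -0.6881).
r_{13} = q_1·c_3 = 0.0000; r_{23} = q_2·c_3 = 4.5153.
u_3 = c_3 − 0.0000·q_1 − 4.5153·q_2 = (0.3495, -0.5437, 0.4272, 0.1068).
‖u_3‖ = 0.7821, so q_3 = (0.4469, -0.6952, 0.5462, 0.1366).
Qᵀb = (1.3887, 2.1502, -2.1849).
Back-substitute: x_3 = -2.1849/0.7821 = -2.7937.
x_2 = (2.1502 − 4.5153·(-2.7937))/6.6440 = 2.2222.
x_1 = (1.3887 + 0.9258·2.2222 − 0.0000·(-2.7937))/6.4807 = 0.5317.

x = (0.5317, 2.2222, -2.7937)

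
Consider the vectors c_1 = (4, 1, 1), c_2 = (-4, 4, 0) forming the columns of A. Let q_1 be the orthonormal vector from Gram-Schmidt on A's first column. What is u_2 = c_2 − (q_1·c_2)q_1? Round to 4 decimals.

u_2 = (-1.3333, 4.6667, 0.6667)

c_1 = (4, 1, 1); ‖c_1‖ = 4.2426, so q_1 = (0.9428, 0.2357, 0.2357).
q_1·c_2 = 0.9428·(-4) + 0.2357·4 + 0.2357·0 = -2.8284.
u_2 = c_2 + 2.8284·q_1 = (-1.3333, 4.6667, 0.6667).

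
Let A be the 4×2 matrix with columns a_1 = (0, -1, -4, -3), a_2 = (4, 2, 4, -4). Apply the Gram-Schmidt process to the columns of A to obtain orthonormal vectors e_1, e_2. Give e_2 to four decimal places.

e_2 = (0.5622, 0.2487, 0.4325, -0.6595)

a_1 = (0, -1, -4, -3); ‖a_1‖ = 5.0990, so e_1 = (0.0000, -0.1961, -0.7845, -0.5883).
e_1·a_2 = 0.0000·4 + (-0.1961)·2 + (-0.7845)·4 + (-0.5883)·(-4) = -1.1767.
u_2 = a_2 + 1.1767·e_1 = (4.0000, 1.7692, 3.0769, -4.6923).
‖u_2‖ = 7.1144, so e_2 = (0.5622, 0.2487, 0.4325, -0.6595).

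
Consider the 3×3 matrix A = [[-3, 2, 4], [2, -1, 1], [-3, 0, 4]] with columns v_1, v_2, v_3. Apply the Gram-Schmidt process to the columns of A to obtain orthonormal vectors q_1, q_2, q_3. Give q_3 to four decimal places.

q_3 = (0.4423, 0.8847, 0.1474)

v_1 = (-3, 2, -3); ‖v_1‖ = 4.6904, so q_1 = (-0.6396, 0.4264, -0.6396).
q_1·v_2 = (-0.6396)·2 + 0.4264·(-1) + (-0.6396)·0 = -1.7056.
u_2 = v_2 + 1.7056·q_1 = (0.9091, -0.2727, -1.0909).
‖u_2‖ = 1.4460, so q_2 = (0.6287, -0.1886, -0.7544).
q_1·v_3 = (-0.6396)·4 + 0.4264·1 + (-0.6396)·4 = -4.6904; q_2·v_3 = 0.6287·4 + (-0.1886)·1 + (-0.7544)·4 = -0.6916.
u_3 = v_3 + 4.6904·q_1 + 0.6916·q_2 = (1.4348, 2.8696, 0.4783).
‖u_3‖ = 3.2437, so q_3 = (0.4423, 0.8847, 0.1474).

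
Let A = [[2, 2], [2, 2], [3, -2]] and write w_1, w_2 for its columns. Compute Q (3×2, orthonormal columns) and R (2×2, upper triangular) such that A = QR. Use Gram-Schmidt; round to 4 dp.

w_1 = (2, 2, 3); ‖w_1‖ = 4.1231, so q_1 = (0.4851, 0.4851, 0.7276).
q_1·w_2 = 0.4851·2 + 0.4851·2 + 0.7276·(-2) = 0.4851.
u_2 = w_2 − 0.4851·q_1 = (1.7647, 1.7647, -2.3529).
‖u_2‖ = 3.4300, so q_2 = (0.5145, 0.5145, -0.6860).

Q = [[0.4851, 0.5145], [0.4851, 0.5145], [0.7276, -0.6860]], R = [[4.1231, 0.4851], [0.0000, 3.4300]]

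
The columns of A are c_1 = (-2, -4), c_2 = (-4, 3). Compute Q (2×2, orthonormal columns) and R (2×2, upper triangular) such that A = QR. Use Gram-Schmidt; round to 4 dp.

Q = [[-0.4472, -0.8944], [-0.8944, 0.4472]], R = [[4.4721, -0.8944], [0.0000, 4.9193]]

q_1 = c_1/‖c_1‖ = (-2, -4)/4.4721 = (-0.4472, -0.8944).
r_{12} = q_1·c_2 = -0.8944.
u_2 = c_2 + 0.8944·q_1 = (-4.4000, 2.2000).
‖u_2‖ = 4.9193, so q_2 = (-0.8944, 0.4472).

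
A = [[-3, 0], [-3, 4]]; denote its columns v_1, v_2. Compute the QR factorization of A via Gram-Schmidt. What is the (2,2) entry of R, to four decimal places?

r_{22} = 2.8284

v_1 = (-3, -3); ‖v_1‖ = 4.2426, so e_1 = (-0.7071, -0.7071).
e_1·v_2 = (-0.7071)·0 + (-0.7071)·4 = -2.8284.
u_2 = v_2 + 2.8284·e_1 = (-2.0000, 2.0000).
r_{22} = ‖u_2‖ = 2.8284.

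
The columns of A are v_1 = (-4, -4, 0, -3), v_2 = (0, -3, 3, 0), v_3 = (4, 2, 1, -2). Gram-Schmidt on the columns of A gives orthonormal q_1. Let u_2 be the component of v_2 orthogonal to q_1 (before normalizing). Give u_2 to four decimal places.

u_2 = (1.1707, -1.8293, 3.0000, 0.8780)

v_1 = (-4, -4, 0, -3); ‖v_1‖ = 6.4031, so q_1 = (-0.6247, -0.6247, 0.0000, -0.4685).
q_1·v_2 = (-0.6247)·0 + (-0.6247)·(-3) + 0.0000·3 + (-0.4685)·0 = 1.8741.
u_2 = v_2 − 1.8741·q_1 = (1.1707, -1.8293, 3.0000, 0.8780).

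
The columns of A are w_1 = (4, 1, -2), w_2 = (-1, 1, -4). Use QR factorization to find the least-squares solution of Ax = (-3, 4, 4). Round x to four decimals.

w_1 = (4, 1, -2); ‖w_1‖ = 4.5826, so q_1 = (0.8729, 0.2182, -0.4364).
q_1·w_2 = 0.8729·(-1) + 0.2182·1 + (-0.4364)·(-4) = 1.0911.
u_2 = w_2 − 1.0911·q_1 = (-1.9524, 0.7619, -3.5238).
‖u_2‖ = 4.0999, so q_2 = (-0.4762, 0.1858, -0.8595).
Qᵀb = (-3.4915, -1.2660).
Back-substitute: x_2 = -1.2660/4.0999 = -0.3088.
x_1 = (-3.4915 − 1.0911·(-0.3088))/4.5826 = -0.6884.

x = (-0.6884, -0.3088)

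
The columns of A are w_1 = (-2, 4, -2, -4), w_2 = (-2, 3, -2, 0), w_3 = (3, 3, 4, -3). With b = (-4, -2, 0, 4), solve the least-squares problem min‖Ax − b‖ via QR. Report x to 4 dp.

x = (-0.6834, 0.7902, -0.4469)

w_1 = (-2, 4, -2, -4); ‖w_1‖ = 6.3246, so e_1 = (-0.3162, 0.6325, -0.3162, -0.6325).
e_1·w_2 = (-0.3162)·(-2) + 0.6325·3 + (-0.3162)·(-2) + (-0.6325)·0 = 3.1623.
u_2 = w_2 − 3.1623·e_1 = (-1.0000, 1.0000, -1.0000, 2.0000).
‖u_2‖ = 2.6458, so e_2 = (-0.3780, 0.3780, -0.3780, 0.7559).
e_1·w_3 = (-0.3162)·3 + 0.6325·3 + (-0.3162)·4 + (-0.6325)·(-3) = 1.5811; e_2·w_3 = (-0.3780)·3 + 0.3780·3 + (-0.3780)·4 + 0.7559·(-3) = -3.7796.
u_3 = w_3 − 1.5811·e_1 + 3.7796·e_2 = (2.0714, 3.4286, 3.0714, 0.8571).
‖u_3‖ = 5.1200, so e_3 = (0.4046, 0.6696, 0.5999, 0.1674).
Qᵀb = (-2.5298, 3.7796, -2.2880).
Back-substitute: x_3 = -2.2880/5.1200 = -0.4469.
x_2 = (3.7796 + 3.7796·(-0.4469))/2.6458 = 0.7902.
x_1 = (-2.5298 − 3.1623·0.7902 − 1.5811·(-0.4469))/6.3246 = -0.6834.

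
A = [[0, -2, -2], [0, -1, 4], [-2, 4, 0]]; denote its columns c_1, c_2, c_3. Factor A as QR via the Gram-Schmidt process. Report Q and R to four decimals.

e_1 = c_1/‖c_1‖ = (0, 0, -2)/2.0000 = (0.0000, 0.0000, -1.0000).
r_{12} = e_1·c_2 = -4.0000.
u_2 = c_2 + 4.0000·e_1 = (-2.0000, -1.0000, 0.0000).
‖u_2‖ = 2.2361, so e_2 = (-0.8944, -0.4472, 0.0000).
r_{13} = e_1·c_3 = 0.0000; r_{23} = e_2·c_3 = 0.0000.
u_3 = c_3 + 0.0000·e_1 + 0.0000·e_2 = (-2.0000, 4.0000, 0.0000).
‖u_3‖ = 4.4721, so e_3 = (-0.4472, 0.8944, 0.0000).

Q = [[0.0000, -0.8944, -0.4472], [0.0000, -0.4472, 0.8944], [-1.0000, 0.0000, 0.0000]], R = [[2.0000, -4.0000, 0.0000], [0.0000, 2.2361, 0.0000], [0.0000, 0.0000, 4.4721]]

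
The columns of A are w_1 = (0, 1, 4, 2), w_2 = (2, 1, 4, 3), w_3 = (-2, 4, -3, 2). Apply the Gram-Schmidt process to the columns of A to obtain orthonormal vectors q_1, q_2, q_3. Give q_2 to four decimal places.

w_1 = (0, 1, 4, 2); ‖w_1‖ = 4.5826, so q_1 = (0.0000, 0.2182, 0.8729, 0.4364).
q_1·w_2 = 0.0000·2 + 0.2182·1 + 0.8729·4 + 0.4364·3 = 5.0190.
u_2 = w_2 − 5.0190·q_1 = (2.0000, -0.0952, -0.3810, 0.8095).
‖u_2‖ = 2.1931, so q_2 = (0.9120, -0.0434, -0.1737, 0.3691).

q_2 = (0.9120, -0.0434, -0.1737, 0.3691)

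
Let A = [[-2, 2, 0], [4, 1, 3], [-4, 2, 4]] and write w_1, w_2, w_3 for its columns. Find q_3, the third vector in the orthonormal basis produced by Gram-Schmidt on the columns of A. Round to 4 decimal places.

q_1 = w_1/‖w_1‖ = (-2, 4, -4)/6.0000 = (-0.3333, 0.6667, -0.6667).
r_{12} = q_1·w_2 = -1.3333.
u_2 = w_2 + 1.3333·q_1 = (1.5556, 1.8889, 1.1111).
‖u_2‖ = 2.6874, so q_2 = (0.5788, 0.7029, 0.4134).
r_{13} = q_1·w_3 = -0.6667; r_{23} = q_2·w_3 = 3.7624.
u_3 = w_3 + 0.6667·q_1 − 3.7624·q_2 = (-2.4000, 0.8000, 2.0000).
‖u_3‖ = 3.2249, so q_3 = (-0.7442, 0.2481, 0.6202).

q_3 = (-0.7442, 0.2481, 0.6202)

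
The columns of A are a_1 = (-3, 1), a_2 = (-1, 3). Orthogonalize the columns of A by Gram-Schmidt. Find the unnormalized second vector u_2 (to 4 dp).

u_2 = (0.8000, 2.4000)

q_1 = a_1/‖a_1‖ = (-3, 1)/3.1623 = (-0.9487, 0.3162).
r_{12} = q_1·a_2 = 1.8974.
u_2 = a_2 − 1.8974·q_1 = (0.8000, 2.4000).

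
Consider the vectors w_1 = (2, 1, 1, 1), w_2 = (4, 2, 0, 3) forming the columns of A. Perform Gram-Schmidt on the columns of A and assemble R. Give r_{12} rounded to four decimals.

r_{12} = 4.9135

e_1 = w_1/‖w_1‖ = (2, 1, 1, 1)/2.6458 = (0.7559, 0.3780, 0.3780, 0.3780).
r_{12} = e_1·w_2 = 4.9135.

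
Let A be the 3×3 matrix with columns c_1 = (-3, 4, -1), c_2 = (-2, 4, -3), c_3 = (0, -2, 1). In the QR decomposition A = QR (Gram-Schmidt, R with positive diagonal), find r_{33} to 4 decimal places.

r_{33} = 0.8805

c_1 = (-3, 4, -1); ‖c_1‖ = 5.0990, so q_1 = (-0.5883, 0.7845, -0.1961).
q_1·c_2 = (-0.5883)·(-2) + 0.7845·4 + (-0.1961)·(-3) = 4.9029.
u_2 = c_2 − 4.9029·q_1 = (0.8846, 0.1538, -2.0385).
‖u_2‖ = 2.2275, so q_2 = (0.3971, 0.0691, -0.9152).
q_1·c_3 = (-0.5883)·0 + 0.7845·(-2) + (-0.1961)·1 = -1.7650; q_2·c_3 = 0.3971·0 + 0.0691·(-2) + (-0.9152)·1 = -1.0533.
u_3 = c_3 + 1.7650·q_1 + 1.0533·q_2 = (-0.6202, -0.5426, -0.3101).
r_{33} = ‖u_3‖ = 0.8805.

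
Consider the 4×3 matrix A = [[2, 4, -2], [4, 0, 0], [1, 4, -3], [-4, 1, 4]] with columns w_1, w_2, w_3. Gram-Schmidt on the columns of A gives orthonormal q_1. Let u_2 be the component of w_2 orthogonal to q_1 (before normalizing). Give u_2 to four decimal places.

w_1 = (2, 4, 1, -4); ‖w_1‖ = 6.0828, so q_1 = (0.3288, 0.6576, 0.1644, -0.6576).
q_1·w_2 = 0.3288·4 + 0.6576·0 + 0.1644·4 + (-0.6576)·1 = 1.3152.
u_2 = w_2 − 1.3152·q_1 = (3.5676, -0.8649, 3.7838, 1.8649).

u_2 = (3.5676, -0.8649, 3.7838, 1.8649)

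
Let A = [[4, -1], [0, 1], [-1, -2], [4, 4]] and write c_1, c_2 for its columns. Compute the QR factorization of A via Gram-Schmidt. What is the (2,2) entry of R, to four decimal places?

c_1 = (4, 0, -1, 4); ‖c_1‖ = 5.7446, so e_1 = (0.6963, 0.0000, -0.1741, 0.6963).
e_1·c_2 = 0.6963·(-1) + 0.0000·1 + (-0.1741)·(-2) + 0.6963·4 = 2.4371.
u_2 = c_2 − 2.4371·e_1 = (-2.6970, 1.0000, -1.5758, 2.3030).
r_{22} = ‖u_2‖ = 4.0076.

r_{22} = 4.0076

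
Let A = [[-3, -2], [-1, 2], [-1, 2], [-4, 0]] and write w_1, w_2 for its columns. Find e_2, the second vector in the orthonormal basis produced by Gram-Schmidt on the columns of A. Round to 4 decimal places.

e_1 = w_1/‖w_1‖ = (-3, -1, -1, -4)/5.1962 = (-0.5774, -0.1925, -0.1925, -0.7698).
r_{12} = e_1·w_2 = 0.3849.
u_2 = w_2 − 0.3849·e_1 = (-1.7778, 2.0741, 2.0741, 0.2963).
‖u_2‖ = 3.4427, so e_2 = (-0.5164, 0.6025, 0.6025, 0.0861).

e_2 = (-0.5164, 0.6025, 0.6025, 0.0861)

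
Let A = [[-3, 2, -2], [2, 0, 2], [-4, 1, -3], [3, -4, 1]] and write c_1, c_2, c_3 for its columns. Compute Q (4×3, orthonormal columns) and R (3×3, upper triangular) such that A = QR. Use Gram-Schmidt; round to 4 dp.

Q = [[-0.4867, 0.0915, -0.4506], [0.3244, 0.4028, 0.6497], [-0.6489, -0.4577, 0.6078], [0.4867, -0.7873, -0.0734]], R = [[6.1644, -3.5689, 4.0555], [0.0000, 2.8746, 1.2084], [0.0000, 0.0000, 0.3039]]

c_1 = (-3, 2, -4, 3); ‖c_1‖ = 6.1644, so e_1 = (-0.4867, 0.3244, -0.6489, 0.4867).
e_1·c_2 = (-0.4867)·2 + 0.3244·0 + (-0.6489)·1 + 0.4867·(-4) = -3.5689.
u_2 = c_2 + 3.5689·e_1 = (0.2632, 1.1579, -1.3158, -2.2632).
‖u_2‖ = 2.8746, so e_2 = (0.0915, 0.4028, -0.4577, -0.7873).
e_1·c_3 = (-0.4867)·(-2) + 0.3244·2 + (-0.6489)·(-3) + 0.4867·1 = 4.0555; e_2·c_3 = 0.0915·(-2) + 0.4028·2 + (-0.4577)·(-3) + (-0.7873)·1 = 1.2084.
u_3 = c_3 − 4.0555·e_1 − 1.2084·e_2 = (-0.1369, 0.1975, 0.1847, -0.0223).
‖u_3‖ = 0.3039, so e_3 = (-0.4506, 0.6497, 0.6078, -0.0734).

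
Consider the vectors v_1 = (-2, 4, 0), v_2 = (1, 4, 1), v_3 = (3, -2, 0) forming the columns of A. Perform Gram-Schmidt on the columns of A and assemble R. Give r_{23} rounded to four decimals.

v_1 = (-2, 4, 0); ‖v_1‖ = 4.4721, so q_1 = (-0.4472, 0.8944, 0.0000).
q_1·v_2 = (-0.4472)·1 + 0.8944·4 + 0.0000·1 = 3.1305.
u_2 = v_2 − 3.1305·q_1 = (2.4000, 1.2000, 1.0000).
‖u_2‖ = 2.8636, so q_2 = (0.8381, 0.4191, 0.3492).
r_{23} = q_2·v_3 = 1.6762.

r_{23} = 1.6762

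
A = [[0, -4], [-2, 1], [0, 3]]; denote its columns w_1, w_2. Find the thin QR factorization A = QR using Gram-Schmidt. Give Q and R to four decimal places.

e_1 = w_1/‖w_1‖ = (0, -2, 0)/2.0000 = (0.0000, -1.0000, 0.0000).
r_{12} = e_1·w_2 = -1.0000.
u_2 = w_2 + 1.0000·e_1 = (-4.0000, 0.0000, 3.0000).
‖u_2‖ = 5.0000, so e_2 = (-0.8000, 0.0000, 0.6000).

Q = [[0.0000, -0.8000], [-1.0000, 0.0000], [0.0000, 0.6000]], R = [[2.0000, -1.0000], [0.0000, 5.0000]]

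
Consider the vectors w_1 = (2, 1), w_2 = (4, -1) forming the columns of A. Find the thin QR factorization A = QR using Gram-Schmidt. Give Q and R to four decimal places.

Q = [[0.8944, 0.4472], [0.4472, -0.8944]], R = [[2.2361, 3.1305], [0.0000, 2.6833]]

w_1 = (2, 1); ‖w_1‖ = 2.2361, so q_1 = (0.8944, 0.4472).
q_1·w_2 = 0.8944·4 + 0.4472·(-1) = 3.1305.
u_2 = w_2 − 3.1305·q_1 = (1.2000, -2.4000).
‖u_2‖ = 2.6833, so q_2 = (0.4472, -0.8944).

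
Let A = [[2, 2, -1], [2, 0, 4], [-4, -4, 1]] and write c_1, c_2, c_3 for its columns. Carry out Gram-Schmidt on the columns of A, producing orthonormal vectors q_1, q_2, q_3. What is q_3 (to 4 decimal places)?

c_1 = (2, 2, -4); ‖c_1‖ = 4.8990, so q_1 = (0.4082, 0.4082, -0.8165).
q_1·c_2 = 0.4082·2 + 0.4082·0 + (-0.8165)·(-4) = 4.0825.
u_2 = c_2 − 4.0825·q_1 = (0.3333, -1.6667, -0.6667).
‖u_2‖ = 1.8257, so q_2 = (0.1826, -0.9129, -0.3651).
q_1·c_3 = 0.4082·(-1) + 0.4082·4 + (-0.8165)·1 = 0.4082; q_2·c_3 = 0.1826·(-1) + (-0.9129)·4 + (-0.3651)·1 = -4.1992.
u_3 = c_3 − 0.4082·q_1 + 4.1992·q_2 = (-0.4000, 0.0000, -0.2000).
‖u_3‖ = 0.4472, so q_3 = (-0.8944, 0.0000, -0.4472).

q_3 = (-0.8944, 0.0000, -0.4472)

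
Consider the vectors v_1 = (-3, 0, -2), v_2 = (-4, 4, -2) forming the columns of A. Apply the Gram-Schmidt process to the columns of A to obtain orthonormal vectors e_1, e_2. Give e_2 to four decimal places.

v_1 = (-3, 0, -2); ‖v_1‖ = 3.6056, so e_1 = (-0.8321, 0.0000, -0.5547).
e_1·v_2 = (-0.8321)·(-4) + 0.0000·4 + (-0.5547)·(-2) = 4.4376.
u_2 = v_2 − 4.4376·e_1 = (-0.3077, 4.0000, 0.4615).
‖u_2‖ = 4.0383, so e_2 = (-0.0762, 0.9905, 0.1143).

e_2 = (-0.0762, 0.9905, 0.1143)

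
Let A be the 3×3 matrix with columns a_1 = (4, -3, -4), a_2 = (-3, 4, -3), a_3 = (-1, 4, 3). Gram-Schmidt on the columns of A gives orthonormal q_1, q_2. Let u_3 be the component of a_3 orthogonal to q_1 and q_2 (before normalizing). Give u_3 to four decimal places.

u_3 = (1.8400, 1.7664, 0.5152)

a_1 = (4, -3, -4); ‖a_1‖ = 6.4031, so q_1 = (0.6247, -0.4685, -0.6247).
q_1·a_2 = 0.6247·(-3) + (-0.4685)·4 + (-0.6247)·(-3) = -1.8741.
u_2 = a_2 + 1.8741·q_1 = (-1.8293, 3.1220, -4.1707).
‖u_2‖ = 5.5216, so q_2 = (-0.3313, 0.5654, -0.7554).
q_1·a_3 = 0.6247·(-1) + (-0.4685)·4 + (-0.6247)·3 = -4.3729; q_2·a_3 = (-0.3313)·(-1) + 0.5654·4 + (-0.7554)·3 = 0.3269.
u_3 = a_3 + 4.3729·q_1 − 0.3269·q_2 = (1.8400, 1.7664, 0.5152).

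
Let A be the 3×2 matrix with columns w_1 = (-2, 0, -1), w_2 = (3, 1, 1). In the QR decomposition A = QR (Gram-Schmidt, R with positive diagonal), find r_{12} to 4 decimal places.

r_{12} = -3.1305

q_1 = w_1/‖w_1‖ = (-2, 0, -1)/2.2361 = (-0.8944, 0.0000, -0.4472).
r_{12} = q_1·w_2 = -3.1305.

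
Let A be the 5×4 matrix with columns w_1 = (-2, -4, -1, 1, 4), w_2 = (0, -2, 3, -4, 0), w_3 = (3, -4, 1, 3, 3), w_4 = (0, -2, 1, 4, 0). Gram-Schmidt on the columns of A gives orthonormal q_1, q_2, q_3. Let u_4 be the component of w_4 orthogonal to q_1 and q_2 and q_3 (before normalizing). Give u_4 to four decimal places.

u_4 = (-1.4118, -0.7059, 1.4118, 1.4118, -1.4118)

w_1 = (-2, -4, -1, 1, 4); ‖w_1‖ = 6.1644, so q_1 = (-0.3244, -0.6489, -0.1622, 0.1622, 0.6489).
q_1·w_2 = (-0.3244)·0 + (-0.6489)·(-2) + (-0.1622)·3 + 0.1622·(-4) + 0.6489·0 = 0.1622.
u_2 = w_2 − 0.1622·q_1 = (0.0526, -1.8947, 3.0263, -4.0263, -0.1053).
‖u_2‖ = 5.3827, so q_2 = (0.0098, -0.3520, 0.5622, -0.7480, -0.0196).
q_1·w_3 = (-0.3244)·3 + (-0.6489)·(-4) + (-0.1622)·1 + 0.1622·3 + 0.6489·3 = 3.8933; q_2·w_3 = 0.0098·3 + (-0.3520)·(-4) + 0.5622·1 + (-0.7480)·3 + (-0.0196)·3 = -0.3031.
u_3 = w_3 − 3.8933·q_1 + 0.3031·q_2 = (4.2661, -1.5804, 1.8020, 2.1417, 0.4678).
‖u_3‖ = 5.3619, so q_3 = (0.7956, -0.2947, 0.3361, 0.3994, 0.0872).
q_1·w_4 = (-0.3244)·0 + (-0.6489)·(-2) + (-0.1622)·1 + 0.1622·4 + 0.6489·0 = 1.7844; q_2·w_4 = 0.0098·0 + (-0.3520)·(-2) + 0.5622·1 + (-0.7480)·4 + (-0.0196)·0 = -1.7258; q_3·w_4 = 0.7956·0 + (-0.2947)·(-2) + 0.3361·1 + 0.3994·4 + 0.0872·0 = 2.5233.
u_4 = w_4 − 1.7844·q_1 + 1.7258·q_2 − 2.5233·q_3 = (-1.4118, -0.7059, 1.4118, 1.4118, -1.4118).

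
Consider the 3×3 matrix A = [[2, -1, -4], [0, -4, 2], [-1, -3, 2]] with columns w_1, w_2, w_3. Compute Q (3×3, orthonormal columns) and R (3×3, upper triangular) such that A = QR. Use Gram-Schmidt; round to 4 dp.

Q = [[0.8944, -0.2756, -0.3522], [0.0000, -0.7875, 0.6163], [-0.4472, -0.5512, -0.7044]], R = [[2.2361, 0.4472, -4.4721], [0.0000, 5.0794, -1.5750], [0.0000, 0.0000, 1.2326]]

w_1 = (2, 0, -1); ‖w_1‖ = 2.2361, so q_1 = (0.8944, 0.0000, -0.4472).
q_1·w_2 = 0.8944·(-1) + 0.0000·(-4) + (-0.4472)·(-3) = 0.4472.
u_2 = w_2 − 0.4472·q_1 = (-1.4000, -4.0000, -2.8000).
‖u_2‖ = 5.0794, so q_2 = (-0.2756, -0.7875, -0.5512).
q_1·w_3 = 0.8944·(-4) + 0.0000·2 + (-0.4472)·2 = -4.4721; q_2·w_3 = (-0.2756)·(-4) + (-0.7875)·2 + (-0.5512)·2 = -1.5750.
u_3 = w_3 + 4.4721·q_1 + 1.5750·q_2 = (-0.4341, 0.7597, -0.8682).
‖u_3‖ = 1.2326, so q_3 = (-0.3522, 0.6163, -0.7044).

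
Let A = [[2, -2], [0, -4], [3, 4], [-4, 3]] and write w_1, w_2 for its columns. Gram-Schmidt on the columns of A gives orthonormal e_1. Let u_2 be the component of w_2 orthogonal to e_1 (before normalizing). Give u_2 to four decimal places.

w_1 = (2, 0, 3, -4); ‖w_1‖ = 5.3852, so e_1 = (0.3714, 0.0000, 0.5571, -0.7428).
e_1·w_2 = 0.3714·(-2) + 0.0000·(-4) + 0.5571·4 + (-0.7428)·3 = -0.7428.
u_2 = w_2 + 0.7428·e_1 = (-1.7241, -4.0000, 4.4138, 2.4483).

u_2 = (-1.7241, -4.0000, 4.4138, 2.4483)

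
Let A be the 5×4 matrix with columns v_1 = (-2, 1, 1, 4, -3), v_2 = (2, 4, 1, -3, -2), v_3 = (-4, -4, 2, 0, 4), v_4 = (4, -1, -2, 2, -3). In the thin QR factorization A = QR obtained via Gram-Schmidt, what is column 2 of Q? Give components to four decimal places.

e_2 = (0.2911, 0.7223, 0.2016, -0.4087, -0.4311)

v_1 = (-2, 1, 1, 4, -3); ‖v_1‖ = 5.5678, so e_1 = (-0.3592, 0.1796, 0.1796, 0.7184, -0.5388).
e_1·v_2 = (-0.3592)·2 + 0.1796·4 + 0.1796·1 + 0.7184·(-3) + (-0.5388)·(-2) = -0.8980.
u_2 = v_2 + 0.8980·e_1 = (1.6774, 4.1613, 1.1613, -2.3548, -2.4839).
‖u_2‖ = 5.7614, so e_2 = (0.2911, 0.7223, 0.2016, -0.4087, -0.4311).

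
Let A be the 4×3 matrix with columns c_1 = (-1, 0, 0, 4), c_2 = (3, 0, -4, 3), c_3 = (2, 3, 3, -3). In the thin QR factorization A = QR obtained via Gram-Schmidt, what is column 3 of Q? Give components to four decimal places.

e_3 = (0.5002, 0.7171, 0.4689, 0.1251)

e_1 = c_1/‖c_1‖ = (-1, 0, 0, 4)/4.1231 = (-0.2425, 0.0000, 0.0000, 0.9701).
r_{12} = e_1·c_2 = 2.1828.
u_2 = c_2 − 2.1828·e_1 = (3.5294, 0.0000, -4.0000, 0.8824).
‖u_2‖ = 5.4070, so e_2 = (0.6528, 0.0000, -0.7398, 0.1632).
r_{13} = e_1·c_3 = -3.3955; r_{23} = e_2·c_3 = -1.4034.
u_3 = c_3 + 3.3955·e_1 + 1.4034·e_2 = (2.0926, 3.0000, 1.9618, 0.5231).
‖u_3‖ = 4.1834, so e_3 = (0.5002, 0.7171, 0.4689, 0.1251).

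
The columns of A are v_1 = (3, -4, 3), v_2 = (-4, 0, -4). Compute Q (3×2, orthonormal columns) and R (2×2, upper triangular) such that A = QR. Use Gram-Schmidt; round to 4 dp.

Q = [[0.5145, -0.4851], [-0.6860, -0.7276], [0.5145, -0.4851]], R = [[5.8310, -4.1160], [0.0000, 3.8806]]

v_1 = (3, -4, 3); ‖v_1‖ = 5.8310, so e_1 = (0.5145, -0.6860, 0.5145).
e_1·v_2 = 0.5145·(-4) + (-0.6860)·0 + 0.5145·(-4) = -4.1160.
u_2 = v_2 + 4.1160·e_1 = (-1.8824, -2.8235, -1.8824).
‖u_2‖ = 3.8806, so e_2 = (-0.4851, -0.7276, -0.4851).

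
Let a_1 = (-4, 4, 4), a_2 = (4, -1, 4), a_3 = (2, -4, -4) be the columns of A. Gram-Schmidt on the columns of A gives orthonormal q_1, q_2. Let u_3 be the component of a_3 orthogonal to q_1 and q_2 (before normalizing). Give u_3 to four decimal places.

a_1 = (-4, 4, 4); ‖a_1‖ = 6.9282, so q_1 = (-0.5774, 0.5774, 0.5774).
q_1·a_2 = (-0.5774)·4 + 0.5774·(-1) + 0.5774·4 = -0.5774.
u_2 = a_2 + 0.5774·q_1 = (3.6667, -0.6667, 4.3333).
‖u_2‖ = 5.7155, so q_2 = (0.6415, -0.1166, 0.7582).
q_1·a_3 = (-0.5774)·2 + 0.5774·(-4) + 0.5774·(-4) = -5.7735; q_2·a_3 = 0.6415·2 + (-0.1166)·(-4) + 0.7582·(-4) = -1.2831.
u_3 = a_3 + 5.7735·q_1 + 1.2831·q_2 = (-0.5102, -0.8163, 0.3061).

u_3 = (-0.5102, -0.8163, 0.3061)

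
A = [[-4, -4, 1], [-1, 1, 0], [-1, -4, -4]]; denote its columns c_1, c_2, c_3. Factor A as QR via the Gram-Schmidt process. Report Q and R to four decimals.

Q = [[-0.9428, 0.0618, 0.3276], [-0.2357, 0.5713, -0.7861], [-0.2357, -0.8184, -0.5241]], R = [[4.2426, 4.4783, 0.0000], [0.0000, 3.5978, 3.3353], [0.0000, 0.0000, 2.4240]]

q_1 = c_1/‖c_1‖ = (-4, -1, -1)/4.2426 = (-0.9428, -0.2357, -0.2357).
r_{12} = q_1·c_2 = 4.4783.
u_2 = c_2 − 4.4783·q_1 = (0.2222, 2.0556, -2.9444).
‖u_2‖ = 3.5978, so q_2 = (0.0618, 0.5713, -0.8184).
r_{13} = q_1·c_3 = 0.0000; r_{23} = q_2·c_3 = 3.3353.
u_3 = c_3 + 0.0000·q_1 − 3.3353·q_2 = (0.7940, -1.9056, -1.2704).
‖u_3‖ = 2.4240, so q_3 = (0.3276, -0.7861, -0.5241).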